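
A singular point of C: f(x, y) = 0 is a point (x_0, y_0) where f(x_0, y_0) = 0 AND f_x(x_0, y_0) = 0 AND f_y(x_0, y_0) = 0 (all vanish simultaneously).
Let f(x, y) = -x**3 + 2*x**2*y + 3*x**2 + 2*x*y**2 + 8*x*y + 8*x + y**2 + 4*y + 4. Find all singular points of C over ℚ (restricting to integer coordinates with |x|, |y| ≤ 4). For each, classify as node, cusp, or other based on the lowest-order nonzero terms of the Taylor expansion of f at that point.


Singular points: {(0, -2)}; classification: node.

Compute partial derivatives:
  f_x = -3*x**2 + 4*x*y + 6*x + 2*y**2 + 8*y + 8.
  f_y = 2*x**2 + 4*x*y + 8*x + 2*y + 4.
Scan x_0 ∈ {−4, ..., 4}. For each x_0, f_y(x_0, y) is a polynomial in y; find its integer roots y ∈ {−4, ..., 4}, then test f_x and f at those candidates.
  x = -4: f_y(-4, y) = 4 - 14*y; no integer root y with |y| ≤ 4.
  x = -3: f_y(-3, y) = -10*y - 2; no integer root y with |y| ≤ 4.
  x = -2: f_y(-2, y) = -6*y - 4; no integer root y with |y| ≤ 4.
  x = -1: f_y(-1, y) = -2*y - 2; vanishes at y ∈ {-1}. (-1, -1): f_x = -3 ≠ 0.
  x = 0: f_y(0, y) = 2*y + 4; vanishes at y ∈ {-2}. (0, -2): f_x = 0, f = 0 — SINGULAR.
  x = 1: f_y(1, y) = 6*y + 14; no integer root y with |y| ≤ 4.
  x = 2: f_y(2, y) = 10*y + 28; no integer root y with |y| ≤ 4.
  x = 3: f_y(3, y) = 14*y + 46; no integer root y with |y| ≤ 4.
  x = 4: f_y(4, y) = 18*y + 68; no integer root y with |y| ≤ 4.
Only singular point on the grid: (0, -2).
Classify: substitute x = 0 + u, y = -2 + v and expand: f = -u**3 + 2*u**2*v - u**2 + 2*u*v**2 + v**2.
No constant or linear terms (consistent with a singular point). Quadratic part: -u**2 + v**2. Cubic part: -u**3 + 2*u**2*v + 2*u*v**2.
The quadratic part v**2 - u**2 = (v − u)(v + u) splits into two distinct linear factors, so there are two distinct tangent lines y − -2 = ±(x − 0) — this is a node (ordinary double point).
Classification: node.


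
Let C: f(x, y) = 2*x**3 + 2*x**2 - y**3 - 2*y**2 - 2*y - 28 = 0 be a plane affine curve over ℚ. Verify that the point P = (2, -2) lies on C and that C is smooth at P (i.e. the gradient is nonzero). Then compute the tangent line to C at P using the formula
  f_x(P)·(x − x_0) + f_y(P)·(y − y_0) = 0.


Tangent line at P: 32*x - 6*y - 76 = 0.

Step 1: f(2, -2) = 0, so P lies on C.
Step 2: partial derivatives
  f_x(x, y) = 6*x**2 + 4*x, f_y(x, y) = -3*y**2 - 4*y - 2.
  f_x(P) = 32, f_y(P) = -6 (gradient nonzero, so P is smooth).
Step 3: tangent line at P: 32·(x − 2) + -6·(y − -2) = 0.
Expanding: 32*x - 6*y - 76 = 0.


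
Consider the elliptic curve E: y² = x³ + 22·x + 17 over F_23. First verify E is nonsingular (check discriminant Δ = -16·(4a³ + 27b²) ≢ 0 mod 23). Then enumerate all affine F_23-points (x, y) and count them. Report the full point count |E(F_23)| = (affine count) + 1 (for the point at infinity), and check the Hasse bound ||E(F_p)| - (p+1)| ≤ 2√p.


Affine points = {(2, 0), (3, 8), (3, 15), (4, 10), (4, 13), (7, 10), (7, 13), (9, 1), (9, 22), (10, 8), (10, 15), (11, 7), (11, 16), (12, 10), (12, 13), (13, 4), (13, 19), (16, 7), (16, 16), (18, 9), (18, 14), (19, 7), (19, 16), (20, 4), (20, 19)}; affine count = 25; |E(F_23)| = 26.

Discriminant check: Δ ∝ 4a³ + 27b² = 4·22³ + 27·17² = 4·10648 + 27·289 ≡ 2 (mod 23). Nonzero ⇒ E is nonsingular.
For each x ∈ F_23, compute rhs = x³ + 22·x + 17 mod 23, then count y ∈ F_23 with y² ≡ rhs.
  x = 0: rhs = 17, matching y values: none (0 points).
  x = 1: rhs = 17, matching y values: none (0 points).
  x = 2: rhs = 0, matching y values: 0 (1 points).
  x = 3: rhs = 18, matching y values: 8, 15 (2 points).
  x = 4: rhs = 8, matching y values: 10, 13 (2 points).
  x = 5: rhs = 22, matching y values: none (0 points).
  x = 6: rhs = 20, matching y values: none (0 points).
  x = 7: rhs = 8, matching y values: 10, 13 (2 points).
  x = 8: rhs = 15, matching y values: none (0 points).
  x = 9: rhs = 1, matching y values: 1, 22 (2 points).
  x = 10: rhs = 18, matching y values: 8, 15 (2 points).
  x = 11: rhs = 3, matching y values: 7, 16 (2 points).
  x = 12: rhs = 8, matching y values: 10, 13 (2 points).
  x = 13: rhs = 16, matching y values: 4, 19 (2 points).
  x = 14: rhs = 10, matching y values: none (0 points).
  x = 15: rhs = 19, matching y values: none (0 points).
  x = 16: rhs = 3, matching y values: 7, 16 (2 points).
  x = 17: rhs = 14, matching y values: none (0 points).
  x = 18: rhs = 12, matching y values: 9, 14 (2 points).
  x = 19: rhs = 3, matching y values: 7, 16 (2 points).
  x = 20: rhs = 16, matching y values: 4, 19 (2 points).
  x = 21: rhs = 11, matching y values: none (0 points).
  x = 22: rhs = 17, matching y values: none (0 points).
Total affine count: 25.
Full point count |E(F_23)| = 25 + 1 = 26.
Hasse bound: |26 − (23+1)| = |2| = 2 ≤ 2√23 ≈ 9.5917 ✓.


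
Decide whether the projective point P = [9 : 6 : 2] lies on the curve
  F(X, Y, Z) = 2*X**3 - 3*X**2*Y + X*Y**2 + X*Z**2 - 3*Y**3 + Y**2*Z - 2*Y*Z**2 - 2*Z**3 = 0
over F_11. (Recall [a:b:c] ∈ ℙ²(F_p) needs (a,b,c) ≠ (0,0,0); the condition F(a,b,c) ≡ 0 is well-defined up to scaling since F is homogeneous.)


F(9,6,2) ≡ 6 (mod 11); P is NOT on the curve.

Evaluate F(9, 6, 2) term-by-term (mod 11).
  2*X**3 ↦ 2·729·1·1 = 1458
  -3*X**2*Y ↦ -3·81·6·1 = -1458
  X*Y**2 ↦ 1·9·36·1 = 324
  X*Z**2 ↦ 1·9·1·4 = 36
  -3*Y**3 ↦ -3·1·216·1 = -648
  Y**2*Z ↦ 1·1·36·2 = 72
  -2*Y*Z**2 ↦ -2·1·6·4 = -48
  -2*Z**3 ↦ -2·1·1·8 = -16
Sum: F(9, 6, 2) = (1458) + (-1458) + (324) + (36) + (-648) + (72) + (-48) + (-16) = -280.
Reducing mod 11: -280 ≡ 6 (mod 11).
Since F(a, b, c) ≡ 6 ≠ 0 (mod 11), P does NOT lie on the curve.


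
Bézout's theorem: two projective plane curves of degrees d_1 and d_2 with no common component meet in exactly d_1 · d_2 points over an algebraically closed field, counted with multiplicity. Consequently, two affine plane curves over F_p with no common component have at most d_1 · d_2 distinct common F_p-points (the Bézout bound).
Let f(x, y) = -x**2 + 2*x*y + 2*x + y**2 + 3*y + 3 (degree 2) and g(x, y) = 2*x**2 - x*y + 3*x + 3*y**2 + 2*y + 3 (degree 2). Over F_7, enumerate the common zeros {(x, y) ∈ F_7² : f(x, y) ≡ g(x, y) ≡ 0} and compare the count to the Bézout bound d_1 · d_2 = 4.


Common zeros: ∅; count = 0; Bézout bound = 4.

deg(f) = 2, deg(g) = 2, so Bézout bound = 4.
Scan x ∈ F_7. For each x, list the y ∈ F_7 with f(x, y) ≡ 0 and those with g(x, y) ≡ 0 (mod 7); the common zeros in that column are the intersection.
  x = 0: f ≡ 0 at y ∈ {1, 3}; g ≡ 0 at y ∈ ∅; common: ∅.
  x = 1: f ≡ 0 at y ∈ {3, 6}; g ≡ 0 at y ∈ ∅; common: ∅.
  x = 2: f ≡ 0 at y ∈ {2, 5}; g ≡ 0 at y ∈ ∅; common: ∅.
  x = 3: f ≡ 0 at y ∈ {0, 5}; g ≡ 0 at y ∈ ∅; common: ∅.
  x = 4: f ≡ 0 at y ∈ {1, 2}; g ≡ 0 at y ∈ {5}; common: ∅.
  x = 5: f ≡ 0 at y ∈ {4}; g ≡ 0 at y ∈ ∅; common: ∅.
  x = 6: f ≡ 0 at y ∈ {0, 6}; g ≡ 0 at y ∈ ∅; common: ∅.
Collecting: common zeros = ∅, so the count is 0.
Comparison with the Bézout bound: 0 ≤ 4 = deg(f)·deg(g), as expected for curves with no common component (the affine F_7-count falls short of the bound because intersections may lie at infinity, over extension fields, or carry multiplicity).


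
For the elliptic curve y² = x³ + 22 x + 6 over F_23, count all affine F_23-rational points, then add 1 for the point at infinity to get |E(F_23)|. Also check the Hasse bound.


Affine points = {(0, 11), (0, 12), (1, 11), (1, 12), (2, 9), (2, 14), (6, 3), (6, 20), (8, 2), (8, 21), (9, 6), (9, 17), (15, 10), (15, 13), (17, 7), (17, 16), (18, 1), (18, 22), (21, 0), (22, 11), (22, 12)}; affine count = 21; |E(F_23)| = 22.

Discriminant check: Δ ∝ 4a³ + 27b² = 4·22³ + 27·6² = 4·10648 + 27·36 ≡ 2 (mod 23). Nonzero ⇒ E is nonsingular.
For each x ∈ F_23, compute rhs = x³ + 22·x + 6 mod 23, then count y ∈ F_23 with y² ≡ rhs.
  x = 0: rhs = 6, matching y values: 11, 12 (2 points).
  x = 1: rhs = 6, matching y values: 11, 12 (2 points).
  x = 2: rhs = 12, matching y values: 9, 14 (2 points).
  x = 3: rhs = 7, matching y values: none (0 points).
  x = 4: rhs = 20, matching y values: none (0 points).
  x = 5: rhs = 11, matching y values: none (0 points).
  x = 6: rhs = 9, matching y values: 3, 20 (2 points).
  x = 7: rhs = 20, matching y values: none (0 points).
  x = 8: rhs = 4, matching y values: 2, 21 (2 points).
  x = 9: rhs = 13, matching y values: 6, 17 (2 points).
  x = 10: rhs = 7, matching y values: none (0 points).
  x = 11: rhs = 15, matching y values: none (0 points).
  x = 12: rhs = 20, matching y values: none (0 points).
  x = 13: rhs = 5, matching y values: none (0 points).
  x = 14: rhs = 22, matching y values: none (0 points).
  x = 15: rhs = 8, matching y values: 10, 13 (2 points).
  x = 16: rhs = 15, matching y values: none (0 points).
  x = 17: rhs = 3, matching y values: 7, 16 (2 points).
  x = 18: rhs = 1, matching y values: 1, 22 (2 points).
  x = 19: rhs = 15, matching y values: none (0 points).
  x = 20: rhs = 5, matching y values: none (0 points).
  x = 21: rhs = 0, matching y values: 0 (1 points).
  x = 22: rhs = 6, matching y values: 11, 12 (2 points).
Total affine count: 21.
Full point count |E(F_23)| = 21 + 1 = 22.
Hasse bound: |22 − (23+1)| = |-2| = 2 ≤ 2√23 ≈ 9.5917 ✓.


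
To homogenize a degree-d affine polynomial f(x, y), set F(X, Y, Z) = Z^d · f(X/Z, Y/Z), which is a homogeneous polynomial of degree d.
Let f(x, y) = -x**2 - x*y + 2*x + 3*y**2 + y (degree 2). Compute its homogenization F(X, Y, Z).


F(X, Y, Z) = -X**2 - X*Y + 2*X*Z + 3*Y**2 + Y*Z

deg(f) = 2.
Substitute x = X/Z, y = Y/Z into f, then multiply by Z^2.
  monomial -1·x^2·y^0 ↦ -1·X^2·Y^0·Z^0.
  monomial -1·x^1·y^1 ↦ -1·X^1·Y^1·Z^0.
  monomial 2·x^1·y^0 ↦ 2·X^1·Y^0·Z^1.
  monomial 3·x^0·y^2 ↦ 3·X^0·Y^2·Z^0.
  monomial 1·x^0·y^1 ↦ 1·X^0·Y^1·Z^1.
Collecting: F(X, Y, Z) = -X**2 - X*Y + 2*X*Z + 3*Y**2 + Y*Z.


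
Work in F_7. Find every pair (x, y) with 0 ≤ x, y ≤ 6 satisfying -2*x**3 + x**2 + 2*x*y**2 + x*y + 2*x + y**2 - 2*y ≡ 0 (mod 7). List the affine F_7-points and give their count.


Affine F_7-points: {(0, 0), (0, 2), (3, 4)}; count = 3.

For each of the 49 pairs (x, y) ∈ F_7², evaluate f(x, y) mod 7. Record the zeros.
  x = 0: [0↦0, 1↦6, 2↦0, 3↦3, 4↦1, 5↦1, 6↦3]  zeros at y ∈ {0, 2}
  x = 1: [0↦1, 1↦3, 2↦4, 3↦4, 4↦3, 5↦1, 6↦5]  zeros at y ∈ ∅
  x = 2: [0↦6, 1↦4, 2↦5, 3↦2, 4↦2, 5↦5, 6↦4]  zeros at y ∈ ∅
  x = 3: [0↦3, 1↦4, 2↦5, 3↦6, 4↦0, 5↦1, 6↦2]  zeros at y ∈ {4}
  x = 4: [0↦1, 1↦5, 2↦6, 3↦4, 4↦6, 5↦5, 6↦1]  zeros at y ∈ ∅
  x = 5: [0↦2, 1↦2, 2↦3, 3↦5, 4↦1, 5↦5, 6↦3]  zeros at y ∈ ∅
  x = 6: [0↦1, 1↦4, 2↦5, 3↦4, 4↦1, 5↦3, 6↦3]  zeros at y ∈ ∅
Collecting zeros: affine points = {(0, 0), (0, 2), (3, 4)}.
Total count |C(F_7)_aff| = 3.


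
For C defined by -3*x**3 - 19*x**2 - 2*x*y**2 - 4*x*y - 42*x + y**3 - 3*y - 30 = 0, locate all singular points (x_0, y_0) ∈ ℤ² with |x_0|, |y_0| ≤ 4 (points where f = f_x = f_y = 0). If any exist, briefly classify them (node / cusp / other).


Singular points: {(-2, -1)}; classification: node.

Compute partial derivatives:
  f_x = -9*x**2 - 38*x - 2*y**2 - 4*y - 42.
  f_y = -4*x*y - 4*x + 3*y**2 - 3.
Scan x_0 ∈ {−4, ..., 4}. For each x_0, f_y(x_0, y) is a polynomial in y; find its integer roots y ∈ {−4, ..., 4}, then test f_x and f at those candidates.
  x = -4: f_y(-4, y) = 3*y**2 + 16*y + 13; vanishes at y ∈ {-1}. (-4, -1): f_x = -32 ≠ 0.
  x = -3: f_y(-3, y) = 3*y**2 + 12*y + 9; vanishes at y ∈ {-3, -1}. (-3, -3): f_x = -15 ≠ 0; (-3, -1): f_x = -7 ≠ 0.
  x = -2: f_y(-2, y) = 3*y**2 + 8*y + 5; vanishes at y ∈ {-1}. (-2, -1): f_x = 0, f = 0 — SINGULAR.
  x = -1: f_y(-1, y) = 3*y**2 + 4*y + 1; vanishes at y ∈ {-1}. (-1, -1): f_x = -11 ≠ 0.
  x = 0: f_y(0, y) = 3*y**2 - 3; vanishes at y ∈ {-1, 1}. (0, -1): f_x = -40 ≠ 0; (0, 1): f_x = -48 ≠ 0.
  x = 1: f_y(1, y) = 3*y**2 - 4*y - 7; vanishes at y ∈ {-1}. (1, -1): f_x = -87 ≠ 0.
  x = 2: f_y(2, y) = 3*y**2 - 8*y - 11; vanishes at y ∈ {-1}. (2, -1): f_x = -152 ≠ 0.
  x = 3: f_y(3, y) = 3*y**2 - 12*y - 15; vanishes at y ∈ {-1}. (3, -1): f_x = -235 ≠ 0.
  x = 4: f_y(4, y) = 3*y**2 - 16*y - 19; vanishes at y ∈ {-1}. (4, -1): f_x = -336 ≠ 0.
Only singular point on the grid: (-2, -1).
Classify: substitute x = -2 + u, y = -1 + v and expand: f = -3*u**3 - u**2 - 2*u*v**2 + v**3 + v**2.
No constant or linear terms (consistent with a singular point). Quadratic part: -u**2 + v**2. Cubic part: -3*u**3 - 2*u*v**2 + v**3.
The quadratic part v**2 - u**2 = (v − u)(v + u) splits into two distinct linear factors, so there are two distinct tangent lines y − -1 = ±(x − -2) — this is a node (ordinary double point).
Classification: node.


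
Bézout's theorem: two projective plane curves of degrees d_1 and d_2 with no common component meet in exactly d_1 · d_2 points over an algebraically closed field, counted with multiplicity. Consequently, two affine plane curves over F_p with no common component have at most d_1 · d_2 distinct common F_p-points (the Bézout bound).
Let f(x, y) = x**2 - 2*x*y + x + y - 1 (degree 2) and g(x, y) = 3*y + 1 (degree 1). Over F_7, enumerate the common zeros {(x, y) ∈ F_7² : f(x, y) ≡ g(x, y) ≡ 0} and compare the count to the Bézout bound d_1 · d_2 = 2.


Common zeros: ∅; count = 0; Bézout bound = 2.

deg(f) = 2, deg(g) = 1, so Bézout bound = 2.
Scan x ∈ F_7. For each x, list the y ∈ F_7 with f(x, y) ≡ 0 and those with g(x, y) ≡ 0 (mod 7); the common zeros in that column are the intersection.
  x = 0: f ≡ 0 at y ∈ {1}; g ≡ 0 at y ∈ {2}; common: ∅.
  x = 1: f ≡ 0 at y ∈ {1}; g ≡ 0 at y ∈ {2}; common: ∅.
  x = 2: f ≡ 0 at y ∈ {4}; g ≡ 0 at y ∈ {2}; common: ∅.
  x = 3: f ≡ 0 at y ∈ {5}; g ≡ 0 at y ∈ {2}; common: ∅.
  x = 4: f ≡ 0 at y ∈ ∅; g ≡ 0 at y ∈ {2}; common: ∅.
  x = 5: f ≡ 0 at y ∈ {4}; g ≡ 0 at y ∈ {2}; common: ∅.
  x = 6: f ≡ 0 at y ∈ {5}; g ≡ 0 at y ∈ {2}; common: ∅.
Collecting: common zeros = ∅, so the count is 0.
Comparison with the Bézout bound: 0 ≤ 2 = deg(f)·deg(g), as expected for curves with no common component (the affine F_7-count falls short of the bound because intersections may lie at infinity, over extension fields, or carry multiplicity).


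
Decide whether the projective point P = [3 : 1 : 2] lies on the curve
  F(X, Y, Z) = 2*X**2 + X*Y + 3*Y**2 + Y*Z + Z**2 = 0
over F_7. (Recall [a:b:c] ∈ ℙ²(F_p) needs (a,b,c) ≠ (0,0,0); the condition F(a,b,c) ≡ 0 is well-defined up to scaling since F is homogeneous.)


F(3,1,2) ≡ 2 (mod 7); P is NOT on the curve.

Evaluate F(3, 1, 2) term-by-term (mod 7).
  2*X**2 ↦ 2·9·1·1 = 18
  X*Y ↦ 1·3·1·1 = 3
  3*Y**2 ↦ 3·1·1·1 = 3
  Y*Z ↦ 1·1·1·2 = 2
  Z**2 ↦ 1·1·1·4 = 4
Sum: F(3, 1, 2) = (18) + (3) + (3) + (2) + (4) = 30.
Reducing mod 7: 30 ≡ 2 (mod 7).
Since F(a, b, c) ≡ 2 ≠ 0 (mod 7), P does NOT lie on the curve.


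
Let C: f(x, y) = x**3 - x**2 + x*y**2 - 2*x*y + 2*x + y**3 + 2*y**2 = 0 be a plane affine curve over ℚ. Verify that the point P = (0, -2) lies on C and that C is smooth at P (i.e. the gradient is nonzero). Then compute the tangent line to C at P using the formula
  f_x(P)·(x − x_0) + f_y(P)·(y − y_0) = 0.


Tangent line at P: 10*x + 4*y + 8 = 0.

Step 1: f(0, -2) = 0, so P lies on C.
Step 2: partial derivatives
  f_x(x, y) = 3*x**2 - 2*x + y**2 - 2*y + 2, f_y(x, y) = 2*x*y - 2*x + 3*y**2 + 4*y.
  f_x(P) = 10, f_y(P) = 4 (gradient nonzero, so P is smooth).
Step 3: tangent line at P: 10·(x − 0) + 4·(y − -2) = 0.
Expanding: 10*x + 4*y + 8 = 0.


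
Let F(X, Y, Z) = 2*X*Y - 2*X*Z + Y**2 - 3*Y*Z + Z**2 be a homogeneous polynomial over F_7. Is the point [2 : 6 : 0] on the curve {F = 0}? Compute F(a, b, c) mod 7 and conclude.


F(2,6,0) ≡ 4 (mod 7); P is NOT on the curve.

Evaluate F(2, 6, 0) term-by-term (mod 7).
  2*X*Y ↦ 2·2·6·1 = 24
  -2*X*Z ↦ -2·2·1·0 = 0
  Y**2 ↦ 1·1·36·1 = 36
  -3*Y*Z ↦ -3·1·6·0 = 0
  Z**2 ↦ 1·1·1·0 = 0
Sum: F(2, 6, 0) = (24) + (0) + (36) + (0) + (0) = 60.
Reducing mod 7: 60 ≡ 4 (mod 7).
Since F(a, b, c) ≡ 4 ≠ 0 (mod 7), P does NOT lie on the curve.


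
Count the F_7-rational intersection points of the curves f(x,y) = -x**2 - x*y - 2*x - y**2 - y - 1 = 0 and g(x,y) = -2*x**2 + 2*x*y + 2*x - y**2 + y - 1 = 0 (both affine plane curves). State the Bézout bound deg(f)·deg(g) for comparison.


Common zeros: {(3, 1), (4, 3), (4, 6)}; count = 3; Bézout bound = 4.

deg(f) = 2, deg(g) = 2, so Bézout bound = 4.
Scan x ∈ F_7. For each x, list the y ∈ F_7 with f(x, y) ≡ 0 and those with g(x, y) ≡ 0 (mod 7); the common zeros in that column are the intersection.
  x = 0: f ≡ 0 at y ∈ {2, 4}; g ≡ 0 at y ∈ {3, 5}; common: ∅.
  x = 1: f ≡ 0 at y ∈ {1, 4}; g ≡ 0 at y ∈ ∅; common: ∅.
  x = 2: f ≡ 0 at y ∈ {5, 6}; g ≡ 0 at y ∈ ∅; common: ∅.
  x = 3: f ≡ 0 at y ∈ {1, 2}; g ≡ 0 at y ∈ {1, 6}; common: {1}.
  x = 4: f ≡ 0 at y ∈ {3, 6}; g ≡ 0 at y ∈ {3, 6}; common: {3, 6}.
  x = 5: f ≡ 0 at y ∈ {3, 5}; g ≡ 0 at y ∈ ∅; common: ∅.
  x = 6: f ≡ 0 at y ∈ {0}; g ≡ 0 at y ∈ {1, 5}; common: ∅.
Collecting: common zeros = {(3, 1), (4, 3), (4, 6)}, so the count is 3.
Comparison with the Bézout bound: 3 ≤ 4 = deg(f)·deg(g), as expected for curves with no common component (the affine F_7-count falls short of the bound because intersections may lie at infinity, over extension fields, or carry multiplicity).


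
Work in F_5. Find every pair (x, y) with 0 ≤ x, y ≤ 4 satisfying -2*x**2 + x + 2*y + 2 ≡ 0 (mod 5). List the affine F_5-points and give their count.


Affine F_5-points: {(0, 4), (1, 2), (2, 2), (3, 4), (4, 3)}; count = 5.

For each of the 25 pairs (x, y) ∈ F_5², evaluate f(x, y) mod 5. Record the zeros.
  x = 0: [0↦2, 1↦4, 2↦1, 3↦3, 4↦0]  zeros at y ∈ {4}
  x = 1: [0↦1, 1↦3, 2↦0, 3↦2, 4↦4]  zeros at y ∈ {2}
  x = 2: [0↦1, 1↦3, 2↦0, 3↦2, 4↦4]  zeros at y ∈ {2}
  x = 3: [0↦2, 1↦4, 2↦1, 3↦3, 4↦0]  zeros at y ∈ {4}
  x = 4: [0↦4, 1↦1, 2↦3, 3↦0, 4↦2]  zeros at y ∈ {3}
Collecting zeros: affine points = {(0, 4), (1, 2), (2, 2), (3, 4), (4, 3)}.
Total count |C(F_5)_aff| = 5.


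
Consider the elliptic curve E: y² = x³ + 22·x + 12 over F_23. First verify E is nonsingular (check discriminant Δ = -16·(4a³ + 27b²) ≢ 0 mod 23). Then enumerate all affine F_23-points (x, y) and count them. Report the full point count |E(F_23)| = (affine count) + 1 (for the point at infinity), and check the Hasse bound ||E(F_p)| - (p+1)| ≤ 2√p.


Affine points = {(0, 9), (0, 14), (1, 9), (1, 14), (2, 8), (2, 15), (3, 6), (3, 17), (4, 7), (4, 16), (7, 7), (7, 16), (10, 6), (10, 17), (12, 7), (12, 16), (17, 3), (17, 20), (21, 11), (21, 12), (22, 9), (22, 14)}; affine count = 22; |E(F_23)| = 23.

Discriminant check: Δ ∝ 4a³ + 27b² = 4·22³ + 27·12² = 4·10648 + 27·144 ≡ 20 (mod 23). Nonzero ⇒ E is nonsingular.
For each x ∈ F_23, compute rhs = x³ + 22·x + 12 mod 23, then count y ∈ F_23 with y² ≡ rhs.
  x = 0: rhs = 12, matching y values: 9, 14 (2 points).
  x = 1: rhs = 12, matching y values: 9, 14 (2 points).
  x = 2: rhs = 18, matching y values: 8, 15 (2 points).
  x = 3: rhs = 13, matching y values: 6, 17 (2 points).
  x = 4: rhs = 3, matching y values: 7, 16 (2 points).
  x = 5: rhs = 17, matching y values: none (0 points).
  x = 6: rhs = 15, matching y values: none (0 points).
  x = 7: rhs = 3, matching y values: 7, 16 (2 points).
  x = 8: rhs = 10, matching y values: none (0 points).
  x = 9: rhs = 19, matching y values: none (0 points).
  x = 10: rhs = 13, matching y values: 6, 17 (2 points).
  x = 11: rhs = 21, matching y values: none (0 points).
  x = 12: rhs = 3, matching y values: 7, 16 (2 points).
  x = 13: rhs = 11, matching y values: none (0 points).
  x = 14: rhs = 5, matching y values: none (0 points).
  x = 15: rhs = 14, matching y values: none (0 points).
  x = 16: rhs = 21, matching y values: none (0 points).
  x = 17: rhs = 9, matching y values: 3, 20 (2 points).
  x = 18: rhs = 7, matching y values: none (0 points).
  x = 19: rhs = 21, matching y values: none (0 points).
  x = 20: rhs = 11, matching y values: none (0 points).
  x = 21: rhs = 6, matching y values: 11, 12 (2 points).
  x = 22: rhs = 12, matching y values: 9, 14 (2 points).
Total affine count: 22.
Full point count |E(F_23)| = 22 + 1 = 23.
Hasse bound: |23 − (23+1)| = |-1| = 1 ≤ 2√23 ≈ 9.5917 ✓.


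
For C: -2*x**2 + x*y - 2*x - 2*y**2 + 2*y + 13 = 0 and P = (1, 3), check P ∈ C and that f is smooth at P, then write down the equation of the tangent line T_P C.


Tangent line at P: -3*x - 9*y + 30 = 0.

Step 1: f(1, 3) = 0, so P lies on C.
Step 2: partial derivatives
  f_x(x, y) = -4*x + y - 2, f_y(x, y) = x - 4*y + 2.
  f_x(P) = -3, f_y(P) = -9 (gradient nonzero, so P is smooth).
Step 3: tangent line at P: -3·(x − 1) + -9·(y − 3) = 0.
Expanding: -3*x - 9*y + 30 = 0.


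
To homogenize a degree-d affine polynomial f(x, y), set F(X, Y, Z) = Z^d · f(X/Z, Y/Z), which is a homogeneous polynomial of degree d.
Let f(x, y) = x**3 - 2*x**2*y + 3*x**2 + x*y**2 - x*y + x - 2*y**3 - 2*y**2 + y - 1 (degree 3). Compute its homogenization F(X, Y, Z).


F(X, Y, Z) = X**3 - 2*X**2*Y + 3*X**2*Z + X*Y**2 - X*Y*Z + X*Z**2 - 2*Y**3 - 2*Y**2*Z + Y*Z**2 - Z**3

deg(f) = 3.
Substitute x = X/Z, y = Y/Z into f, then multiply by Z^3.
  monomial 1·x^3·y^0 ↦ 1·X^3·Y^0·Z^0.
  monomial -2·x^2·y^1 ↦ -2·X^2·Y^1·Z^0.
  monomial 3·x^2·y^0 ↦ 3·X^2·Y^0·Z^1.
  monomial 1·x^1·y^2 ↦ 1·X^1·Y^2·Z^0.
  monomial -1·x^1·y^1 ↦ -1·X^1·Y^1·Z^1.
  monomial 1·x^1·y^0 ↦ 1·X^1·Y^0·Z^2.
  monomial -2·x^0·y^3 ↦ -2·X^0·Y^3·Z^0.
  monomial -2·x^0·y^2 ↦ -2·X^0·Y^2·Z^1.
  monomial 1·x^0·y^1 ↦ 1·X^0·Y^1·Z^2.
  monomial -1·x^0·y^0 ↦ -1·X^0·Y^0·Z^3.
Collecting: F(X, Y, Z) = X**3 - 2*X**2*Y + 3*X**2*Z + X*Y**2 - X*Y*Z + X*Z**2 - 2*Y**3 - 2*Y**2*Z + Y*Z**2 - Z**3.


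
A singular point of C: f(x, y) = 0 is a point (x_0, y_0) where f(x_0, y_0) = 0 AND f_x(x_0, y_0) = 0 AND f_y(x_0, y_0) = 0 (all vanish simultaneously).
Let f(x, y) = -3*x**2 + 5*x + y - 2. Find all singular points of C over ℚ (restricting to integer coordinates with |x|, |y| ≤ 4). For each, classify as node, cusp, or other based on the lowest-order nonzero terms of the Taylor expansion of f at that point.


No singular points in the scanned grid; C is smooth there.

Compute partial derivatives:
  f_x = 5 - 6*x.
  f_y = 1.
f_y = 1 is a nonzero constant, so f_y never vanishes: no point (x, y) can satisfy f = f_x = f_y = 0. In particular no (x, y) ∈ {−4, ..., 4}² is singular; the curve is smooth.


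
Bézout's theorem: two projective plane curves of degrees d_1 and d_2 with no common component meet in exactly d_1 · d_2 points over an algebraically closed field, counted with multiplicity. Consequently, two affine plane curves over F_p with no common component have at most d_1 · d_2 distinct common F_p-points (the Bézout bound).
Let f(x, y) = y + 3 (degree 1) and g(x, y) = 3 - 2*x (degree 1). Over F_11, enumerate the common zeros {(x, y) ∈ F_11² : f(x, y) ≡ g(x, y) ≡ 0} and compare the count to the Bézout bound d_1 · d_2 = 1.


Common zeros: {(7, 8)}; count = 1; Bézout bound = 1.

deg(f) = 1, deg(g) = 1, so Bézout bound = 1.
Scan x ∈ F_11. For each x, list the y ∈ F_11 with f(x, y) ≡ 0 and those with g(x, y) ≡ 0 (mod 11); the common zeros in that column are the intersection.
  x = 0: f ≡ 0 at y ∈ {8}; g ≡ 0 at y ∈ ∅; common: ∅.
  x = 1: f ≡ 0 at y ∈ {8}; g ≡ 0 at y ∈ ∅; common: ∅.
  x = 2: f ≡ 0 at y ∈ {8}; g ≡ 0 at y ∈ ∅; common: ∅.
  x = 3: f ≡ 0 at y ∈ {8}; g ≡ 0 at y ∈ ∅; common: ∅.
  x = 4: f ≡ 0 at y ∈ {8}; g ≡ 0 at y ∈ ∅; common: ∅.
  x = 5: f ≡ 0 at y ∈ {8}; g ≡ 0 at y ∈ ∅; common: ∅.
  x = 6: f ≡ 0 at y ∈ {8}; g ≡ 0 at y ∈ ∅; common: ∅.
  x = 7: f ≡ 0 at y ∈ {8}; g ≡ 0 at y ∈ {0, 1, 2, 3, 4, 5, 6, 7, 8, 9, 10}; common: {8}.
  x = 8: f ≡ 0 at y ∈ {8}; g ≡ 0 at y ∈ ∅; common: ∅.
  x = 9: f ≡ 0 at y ∈ {8}; g ≡ 0 at y ∈ ∅; common: ∅.
  x = 10: f ≡ 0 at y ∈ {8}; g ≡ 0 at y ∈ ∅; common: ∅.
Collecting: common zeros = {(7, 8)}, so the count is 1.
Comparison with the Bézout bound: 1 ≤ 1 = deg(f)·deg(g), as expected for curves with no common component (the bound is attained).


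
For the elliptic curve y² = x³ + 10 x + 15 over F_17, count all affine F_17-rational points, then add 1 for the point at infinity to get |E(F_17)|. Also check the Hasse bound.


Affine points = {(0, 7), (0, 10), (1, 3), (1, 14), (2, 3), (2, 14), (3, 2), (3, 15), (4, 0), (6, 6), (6, 11), (9, 1), (9, 16), (13, 8), (13, 9), (14, 3), (14, 14), (15, 2), (15, 15), (16, 2), (16, 15)}; affine count = 21; |E(F_17)| = 22.

Discriminant check: Δ ∝ 4a³ + 27b² = 4·10³ + 27·15² = 4·1000 + 27·225 ≡ 11 (mod 17). Nonzero ⇒ E is nonsingular.
For each x ∈ F_17, compute rhs = x³ + 10·x + 15 mod 17, then count y ∈ F_17 with y² ≡ rhs.
  x = 0: rhs = 15, matching y values: 7, 10 (2 points).
  x = 1: rhs = 9, matching y values: 3, 14 (2 points).
  x = 2: rhs = 9, matching y values: 3, 14 (2 points).
  x = 3: rhs = 4, matching y values: 2, 15 (2 points).
  x = 4: rhs = 0, matching y values: 0 (1 points).
  x = 5: rhs = 3, matching y values: none (0 points).
  x = 6: rhs = 2, matching y values: 6, 11 (2 points).
  x = 7: rhs = 3, matching y values: none (0 points).
  x = 8: rhs = 12, matching y values: none (0 points).
  x = 9: rhs = 1, matching y values: 1, 16 (2 points).
  x = 10: rhs = 10, matching y values: none (0 points).
  x = 11: rhs = 11, matching y values: none (0 points).
  x = 12: rhs = 10, matching y values: none (0 points).
  x = 13: rhs = 13, matching y values: 8, 9 (2 points).
  x = 14: rhs = 9, matching y values: 3, 14 (2 points).
  x = 15: rhs = 4, matching y values: 2, 15 (2 points).
  x = 16: rhs = 4, matching y values: 2, 15 (2 points).
Total affine count: 21.
Full point count |E(F_17)| = 21 + 1 = 22.
Hasse bound: |22 − (17+1)| = |4| = 4 ≤ 2√17 ≈ 8.2462 ✓.


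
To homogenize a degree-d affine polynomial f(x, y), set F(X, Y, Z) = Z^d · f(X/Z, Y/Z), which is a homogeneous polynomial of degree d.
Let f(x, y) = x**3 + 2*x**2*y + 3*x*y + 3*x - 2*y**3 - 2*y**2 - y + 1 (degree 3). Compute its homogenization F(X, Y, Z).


F(X, Y, Z) = X**3 + 2*X**2*Y + 3*X*Y*Z + 3*X*Z**2 - 2*Y**3 - 2*Y**2*Z - Y*Z**2 + Z**3

deg(f) = 3.
Substitute x = X/Z, y = Y/Z into f, then multiply by Z^3.
  monomial 1·x^3·y^0 ↦ 1·X^3·Y^0·Z^0.
  monomial 2·x^2·y^1 ↦ 2·X^2·Y^1·Z^0.
  monomial 3·x^1·y^1 ↦ 3·X^1·Y^1·Z^1.
  monomial 3·x^1·y^0 ↦ 3·X^1·Y^0·Z^2.
  monomial -2·x^0·y^3 ↦ -2·X^0·Y^3·Z^0.
  monomial -2·x^0·y^2 ↦ -2·X^0·Y^2·Z^1.
  monomial -1·x^0·y^1 ↦ -1·X^0·Y^1·Z^2.
  monomial 1·x^0·y^0 ↦ 1·X^0·Y^0·Z^3.
Collecting: F(X, Y, Z) = X**3 + 2*X**2*Y + 3*X*Y*Z + 3*X*Z**2 - 2*Y**3 - 2*Y**2*Z - Y*Z**2 + Z**3.


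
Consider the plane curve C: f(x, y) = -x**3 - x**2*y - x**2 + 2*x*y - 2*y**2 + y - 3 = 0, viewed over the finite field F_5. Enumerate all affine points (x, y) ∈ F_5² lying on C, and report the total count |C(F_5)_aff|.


Affine F_5-points: {(1, 0), (1, 1), (2, 0), (2, 3), (4, 2)}; count = 5.

For each of the 25 pairs (x, y) ∈ F_5², evaluate f(x, y) mod 5. Record the zeros.
  x = 0: [0↦2, 1↦1, 2↦1, 3↦2, 4↦4]  zeros at y ∈ ∅
  x = 1: [0↦0, 1↦0, 2↦1, 3↦3, 4↦1]  zeros at y ∈ {0, 1}
  x = 2: [0↦0, 1↦4, 2↦4, 3↦0, 4↦2]  zeros at y ∈ {0, 3}
  x = 3: [0↦1, 1↦2, 2↦4, 3↦2, 4↦1]  zeros at y ∈ ∅
  x = 4: [0↦2, 1↦3, 2↦0, 3↦3, 4↦2]  zeros at y ∈ {2}
Collecting zeros: affine points = {(1, 0), (1, 1), (2, 0), (2, 3), (4, 2)}.
Total count |C(F_5)_aff| = 5.


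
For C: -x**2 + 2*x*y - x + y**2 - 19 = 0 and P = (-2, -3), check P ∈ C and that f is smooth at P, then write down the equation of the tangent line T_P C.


Tangent line at P: -3*x - 10*y - 36 = 0.

Step 1: f(-2, -3) = 0, so P lies on C.
Step 2: partial derivatives
  f_x(x, y) = -2*x + 2*y - 1, f_y(x, y) = 2*x + 2*y.
  f_x(P) = -3, f_y(P) = -10 (gradient nonzero, so P is smooth).
Step 3: tangent line at P: -3·(x − -2) + -10·(y − -3) = 0.
Expanding: -3*x - 10*y - 36 = 0.


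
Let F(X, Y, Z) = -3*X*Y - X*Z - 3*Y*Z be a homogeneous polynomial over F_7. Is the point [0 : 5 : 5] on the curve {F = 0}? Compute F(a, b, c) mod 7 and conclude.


F(0,5,5) ≡ 2 (mod 7); P is NOT on the curve.

Evaluate F(0, 5, 5) term-by-term (mod 7).
  -3*X*Y ↦ -3·0·5·1 = 0
  -X*Z ↦ -1·0·1·5 = 0
  -3*Y*Z ↦ -3·1·5·5 = -75
Sum: F(0, 5, 5) = (0) + (0) + (-75) = -75.
Reducing mod 7: -75 ≡ 2 (mod 7).
Since F(a, b, c) ≡ 2 ≠ 0 (mod 7), P does NOT lie on the curve.


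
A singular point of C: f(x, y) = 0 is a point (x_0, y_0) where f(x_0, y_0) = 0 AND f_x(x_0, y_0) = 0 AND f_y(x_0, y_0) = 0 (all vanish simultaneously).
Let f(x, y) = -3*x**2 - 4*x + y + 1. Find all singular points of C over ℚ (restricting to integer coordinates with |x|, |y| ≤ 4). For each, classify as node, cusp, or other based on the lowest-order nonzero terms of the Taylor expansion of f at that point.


No singular points in the scanned grid; C is smooth there.

Compute partial derivatives:
  f_x = -6*x - 4.
  f_y = 1.
f_y = 1 is a nonzero constant, so f_y never vanishes: no point (x, y) can satisfy f = f_x = f_y = 0. In particular no (x, y) ∈ {−4, ..., 4}² is singular; the curve is smooth.


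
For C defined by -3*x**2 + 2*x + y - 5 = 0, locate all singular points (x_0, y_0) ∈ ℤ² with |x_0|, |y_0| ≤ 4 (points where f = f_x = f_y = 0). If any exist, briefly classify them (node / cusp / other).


No singular points in the scanned grid; C is smooth there.

Compute partial derivatives:
  f_x = 2 - 6*x.
  f_y = 1.
f_y = 1 is a nonzero constant, so f_y never vanishes: no point (x, y) can satisfy f = f_x = f_y = 0. In particular no (x, y) ∈ {−4, ..., 4}² is singular; the curve is smooth.


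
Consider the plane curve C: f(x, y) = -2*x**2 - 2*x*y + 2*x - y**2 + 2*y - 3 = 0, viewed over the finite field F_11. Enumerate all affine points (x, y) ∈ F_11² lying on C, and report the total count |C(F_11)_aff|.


Affine F_11-points: {(0, 4), (0, 9), (2, 3), (2, 6), (3, 9), (4, 6), (4, 10), (7, 3), (7, 7), (8, 4), (9, 7), (9, 10)}; count = 12.

For each of the 121 pairs (x, y) ∈ F_11², evaluate f(x, y) mod 11. Record the zeros.
  x = 0: [0↦8, 1↦9, 2↦8, 3↦5, 4↦0, 5↦4, 6↦6, 7↦6, 8↦4, 9↦0, 10↦5]  zeros at y ∈ {4, 9}
  x = 1: [0↦8, 1↦7, 2↦4, 3↦10, 4↦3, 5↦5, 6↦5, 7↦3, 8↦10, 9↦4, 10↦7]  zeros at y ∈ ∅
  x = 2: [0↦4, 1↦1, 2↦7, 3↦0, 4↦2, 5↦2, 6↦0, 7↦7, 8↦1, 9↦4, 10↦5]  zeros at y ∈ {3, 6}
  x = 3: [0↦7, 1↦2, 2↦6, 3↦8, 4↦8, 5↦6, 6↦2, 7↦7, 8↦10, 9↦0, 10↦10]  zeros at y ∈ {9}
  x = 4: [0↦6, 1↦10, 2↦1, 3↦1, 4↦10, 5↦6, 6↦0, 7↦3, 8↦4, 9↦3, 10↦0]  zeros at y ∈ {6, 10}
  x = 5: [0↦1, 1↦3, 2↦3, 3↦1, 4↦8, 5↦2, 6↦5, 7↦6, 8↦5, 9↦2, 10↦8]  zeros at y ∈ ∅
  x = 6: [0↦3, 1↦3, 2↦1, 3↦8, 4↦2, 5↦5, 6↦6, 7↦5, 8↦2, 9↦8, 10↦1]  zeros at y ∈ ∅
  x = 7: [0↦1, 1↦10, 2↦6, 3↦0, 4↦3, 5↦4, 6↦3, 7↦0, 8↦6, 9↦10, 10↦1]  zeros at y ∈ {3, 7}
  x = 8: [0↦6, 1↦2, 2↦7, 3↦10, 4↦0, 5↦10, 6↦7, 7↦2, 8↦6, 9↦8, 10↦8]  zeros at y ∈ {4}
  x = 9: [0↦7, 1↦1, 2↦4, 3↦5, 4↦4, 5↦1, 6↦7, 7↦0, 8↦2, 9↦2, 10↦0]  zeros at y ∈ {7, 10}
  x = 10: [0↦4, 1↦7, 2↦8, 3↦7, 4↦4, 5↦10, 6↦3, 7↦5, 8↦5, 9↦3, 10↦10]  zeros at y ∈ ∅
Collecting zeros: affine points = {(0, 4), (0, 9), (2, 3), (2, 6), (3, 9), (4, 6), (4, 10), (7, 3), (7, 7), (8, 4), (9, 7), (9, 10)}.
Total count |C(F_11)_aff| = 12.


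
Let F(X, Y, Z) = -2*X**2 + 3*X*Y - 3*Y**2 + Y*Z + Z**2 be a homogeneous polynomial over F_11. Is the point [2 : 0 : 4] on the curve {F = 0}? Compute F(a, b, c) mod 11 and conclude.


F(2,0,4) ≡ 8 (mod 11); P is NOT on the curve.

Evaluate F(2, 0, 4) term-by-term (mod 11).
  -2*X**2 ↦ -2·4·1·1 = -8
  3*X*Y ↦ 3·2·0·1 = 0
  -3*Y**2 ↦ -3·1·0·1 = 0
  Y*Z ↦ 1·1·0·4 = 0
  Z**2 ↦ 1·1·1·16 = 16
Sum: F(2, 0, 4) = (-8) + (0) + (0) + (0) + (16) = 8.
Reducing mod 11: 8 ≡ 8 (mod 11).
Since F(a, b, c) ≡ 8 ≠ 0 (mod 11), P does NOT lie on the curve.


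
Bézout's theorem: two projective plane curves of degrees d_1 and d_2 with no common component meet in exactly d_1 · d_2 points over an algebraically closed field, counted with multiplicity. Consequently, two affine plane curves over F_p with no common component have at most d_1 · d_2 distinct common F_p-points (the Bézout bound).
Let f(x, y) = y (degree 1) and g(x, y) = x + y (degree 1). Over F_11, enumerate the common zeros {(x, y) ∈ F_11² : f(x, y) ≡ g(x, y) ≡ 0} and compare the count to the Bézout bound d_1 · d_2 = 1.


Common zeros: {(0, 0)}; count = 1; Bézout bound = 1.

deg(f) = 1, deg(g) = 1, so Bézout bound = 1.
Scan x ∈ F_11. For each x, list the y ∈ F_11 with f(x, y) ≡ 0 and those with g(x, y) ≡ 0 (mod 11); the common zeros in that column are the intersection.
  x = 0: f ≡ 0 at y ∈ {0}; g ≡ 0 at y ∈ {0}; common: {0}.
  x = 1: f ≡ 0 at y ∈ {0}; g ≡ 0 at y ∈ {10}; common: ∅.
  x = 2: f ≡ 0 at y ∈ {0}; g ≡ 0 at y ∈ {9}; common: ∅.
  x = 3: f ≡ 0 at y ∈ {0}; g ≡ 0 at y ∈ {8}; common: ∅.
  x = 4: f ≡ 0 at y ∈ {0}; g ≡ 0 at y ∈ {7}; common: ∅.
  x = 5: f ≡ 0 at y ∈ {0}; g ≡ 0 at y ∈ {6}; common: ∅.
  x = 6: f ≡ 0 at y ∈ {0}; g ≡ 0 at y ∈ {5}; common: ∅.
  x = 7: f ≡ 0 at y ∈ {0}; g ≡ 0 at y ∈ {4}; common: ∅.
  x = 8: f ≡ 0 at y ∈ {0}; g ≡ 0 at y ∈ {3}; common: ∅.
  x = 9: f ≡ 0 at y ∈ {0}; g ≡ 0 at y ∈ {2}; common: ∅.
  x = 10: f ≡ 0 at y ∈ {0}; g ≡ 0 at y ∈ {1}; common: ∅.
Collecting: common zeros = {(0, 0)}, so the count is 1.
Comparison with the Bézout bound: 1 ≤ 1 = deg(f)·deg(g), as expected for curves with no common component (the bound is attained).


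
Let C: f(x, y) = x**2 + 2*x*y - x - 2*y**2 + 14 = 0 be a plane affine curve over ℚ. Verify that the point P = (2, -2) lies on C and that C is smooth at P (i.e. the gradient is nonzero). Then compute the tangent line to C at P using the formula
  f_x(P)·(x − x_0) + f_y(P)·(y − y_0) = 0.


Tangent line at P: -x + 12*y + 26 = 0.

Step 1: f(2, -2) = 0, so P lies on C.
Step 2: partial derivatives
  f_x(x, y) = 2*x + 2*y - 1, f_y(x, y) = 2*x - 4*y.
  f_x(P) = -1, f_y(P) = 12 (gradient nonzero, so P is smooth).
Step 3: tangent line at P: -1·(x − 2) + 12·(y − -2) = 0.
Expanding: -x + 12*y + 26 = 0.


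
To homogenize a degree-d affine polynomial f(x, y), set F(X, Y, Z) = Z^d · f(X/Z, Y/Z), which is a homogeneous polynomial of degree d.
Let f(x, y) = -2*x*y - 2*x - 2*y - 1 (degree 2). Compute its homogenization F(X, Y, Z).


F(X, Y, Z) = -2*X*Y - 2*X*Z - 2*Y*Z - Z**2

deg(f) = 2.
Substitute x = X/Z, y = Y/Z into f, then multiply by Z^2.
  monomial -2·x^1·y^1 ↦ -2·X^1·Y^1·Z^0.
  monomial -2·x^1·y^0 ↦ -2·X^1·Y^0·Z^1.
  monomial -2·x^0·y^1 ↦ -2·X^0·Y^1·Z^1.
  monomial -1·x^0·y^0 ↦ -1·X^0·Y^0·Z^2.
Collecting: F(X, Y, Z) = -2*X*Y - 2*X*Z - 2*Y*Z - Z**2.


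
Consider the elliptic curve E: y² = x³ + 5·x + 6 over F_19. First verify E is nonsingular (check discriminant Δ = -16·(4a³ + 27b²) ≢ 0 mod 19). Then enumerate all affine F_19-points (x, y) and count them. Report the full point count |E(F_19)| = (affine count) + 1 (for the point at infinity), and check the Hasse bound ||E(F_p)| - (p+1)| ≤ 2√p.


Affine points = {(0, 5), (0, 14), (2, 9), (2, 10), (5, 2), (5, 17), (6, 9), (6, 10), (7, 2), (7, 17), (8, 8), (8, 11), (9, 1), (9, 18), (10, 7), (10, 12), (11, 9), (11, 10), (13, 8), (13, 11), (15, 6), (15, 13), (17, 8), (17, 11), (18, 0)}; affine count = 25; |E(F_19)| = 26.

Discriminant check: Δ ∝ 4a³ + 27b² = 4·5³ + 27·6² = 4·125 + 27·36 ≡ 9 (mod 19). Nonzero ⇒ E is nonsingular.
For each x ∈ F_19, compute rhs = x³ + 5·x + 6 mod 19, then count y ∈ F_19 with y² ≡ rhs.
  x = 0: rhs = 6, matching y values: 5, 14 (2 points).
  x = 1: rhs = 12, matching y values: none (0 points).
  x = 2: rhs = 5, matching y values: 9, 10 (2 points).
  x = 3: rhs = 10, matching y values: none (0 points).
  x = 4: rhs = 14, matching y values: none (0 points).
  x = 5: rhs = 4, matching y values: 2, 17 (2 points).
  x = 6: rhs = 5, matching y values: 9, 10 (2 points).
  x = 7: rhs = 4, matching y values: 2, 17 (2 points).
  x = 8: rhs = 7, matching y values: 8, 11 (2 points).
  x = 9: rhs = 1, matching y values: 1, 18 (2 points).
  x = 10: rhs = 11, matching y values: 7, 12 (2 points).
  x = 11: rhs = 5, matching y values: 9, 10 (2 points).
  x = 12: rhs = 8, matching y values: none (0 points).
  x = 13: rhs = 7, matching y values: 8, 11 (2 points).
  x = 14: rhs = 8, matching y values: none (0 points).
  x = 15: rhs = 17, matching y values: 6, 13 (2 points).
  x = 16: rhs = 2, matching y values: none (0 points).
  x = 17: rhs = 7, matching y values: 8, 11 (2 points).
  x = 18: rhs = 0, matching y values: 0 (1 points).
Total affine count: 25.
Full point count |E(F_19)| = 25 + 1 = 26.
Hasse bound: |26 − (19+1)| = |6| = 6 ≤ 2√19 ≈ 8.7178 ✓.


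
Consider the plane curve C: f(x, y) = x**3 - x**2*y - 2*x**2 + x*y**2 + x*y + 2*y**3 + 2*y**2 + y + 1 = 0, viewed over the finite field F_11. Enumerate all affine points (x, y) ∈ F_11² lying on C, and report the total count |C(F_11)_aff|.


Affine F_11-points: {(0, 4), (0, 7), (0, 10), (1, 0), (1, 5), (1, 10), (2, 3), (3, 4), (4, 0), (4, 8), (5, 1), (7, 8), (8, 0), (8, 6), (10, 1), (10, 7), (10, 8)}; count = 17.

For each of the 121 pairs (x, y) ∈ F_11², evaluate f(x, y) mod 11. Record the zeros.
  x = 0: [0↦1, 1↦6, 2↦5, 3↦10, 4↦0, 5↦9, 6↦5, 7↦0, 8↦6, 9↦2, 10↦0]  zeros at y ∈ {4, 7, 10}
  x = 1: [0↦0, 1↦6, 2↦8, 3↦7, 4↦4, 5↦0, 6↦7, 7↦4, 8↦3, 9↦5, 10↦0]  zeros at y ∈ {0, 5, 10}
  x = 2: [0↦1, 1↦6, 2↦9, 3↦0, 4↦2, 5↦5, 6↦10, 7↦7, 8↦8, 9↦3, 10↦4]  zeros at y ∈ {3}
  x = 3: [0↦10, 1↦1, 2↦3, 3↦6, 4↦0, 5↦8, 6↦9, 7↦4, 8↦5, 9↦2, 10↦7]  zeros at y ∈ {4}
  x = 4: [0↦0, 1↦8, 2↦7, 3↦9, 4↦4, 5↦4, 6↦10, 7↦1, 8↦0, 9↦8, 10↦4]  zeros at y ∈ {0, 8}
  x = 5: [0↦10, 1↦0, 2↦5, 3↦4, 4↦9, 5↦10, 6↦8, 7↦4, 8↦10, 9↦5, 10↦1]  zeros at y ∈ {1}
  x = 6: [0↦2, 1↦5, 2↦3, 3↦8, 4↦10, 5↦10, 6↦9, 7↦8, 8↦8, 9↦10, 10↦4]  zeros at y ∈ ∅
  x = 7: [0↦4, 1↦7, 2↦7, 3↦5, 4↦2, 5↦10, 6↦8, 7↦8, 8↦0, 9↦7, 10↦8]  zeros at y ∈ {8}
  x = 8: [0↦0, 1↦1, 2↦1, 3↦1, 4↦2, 5↦5, 6↦0, 7↦10, 8↦3, 9↦2, 10↦8]  zeros at y ∈ {0, 6}
  x = 9: [0↦7, 1↦4, 2↦2, 3↦2, 4↦5, 5↦1, 6↦2, 7↦9, 8↦1, 9↦1, 10↦10]  zeros at y ∈ ∅
  x = 10: [0↦9, 1↦0, 2↦5, 3↦3, 4↦6, 5↦4, 6↦9, 7↦0, 8↦0, 9↦10, 10↦9]  zeros at y ∈ {1, 7, 8}
Collecting zeros: affine points = {(0, 4), (0, 7), (0, 10), (1, 0), (1, 5), (1, 10), (2, 3), (3, 4), (4, 0), (4, 8), (5, 1), (7, 8), (8, 0), (8, 6), (10, 1), (10, 7), (10, 8)}.
Total count |C(F_11)_aff| = 17.


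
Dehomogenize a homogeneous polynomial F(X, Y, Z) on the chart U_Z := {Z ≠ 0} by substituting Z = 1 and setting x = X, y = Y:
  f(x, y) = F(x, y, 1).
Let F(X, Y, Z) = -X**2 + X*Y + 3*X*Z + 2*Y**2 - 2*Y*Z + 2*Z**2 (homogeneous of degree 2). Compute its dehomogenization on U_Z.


f(x, y) = -x**2 + x*y + 3*x + 2*y**2 - 2*y + 2

On U_Z we set Z = 1. Each monomial c·X^i·Y^j·Z^k in F becomes c·x^i·y^j·1^k = c·x^i·y^j.
Substituting Z = 1: F(X, Y, 1) = -x**2 + x*y + 3*x + 2*y**2 - 2*y + 2.
Note: deg(f) ≤ deg(F) = 2; strict inequality happens when F is divisible by Z (lost terms).


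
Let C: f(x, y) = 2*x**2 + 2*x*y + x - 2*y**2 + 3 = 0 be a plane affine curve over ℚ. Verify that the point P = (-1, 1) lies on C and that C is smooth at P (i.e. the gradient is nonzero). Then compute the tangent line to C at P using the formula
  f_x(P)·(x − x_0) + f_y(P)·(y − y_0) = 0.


Tangent line at P: -x - 6*y + 5 = 0.

Step 1: f(-1, 1) = 0, so P lies on C.
Step 2: partial derivatives
  f_x(x, y) = 4*x + 2*y + 1, f_y(x, y) = 2*x - 4*y.
  f_x(P) = -1, f_y(P) = -6 (gradient nonzero, so P is smooth).
Step 3: tangent line at P: -1·(x − -1) + -6·(y − 1) = 0.
Expanding: -x - 6*y + 5 = 0.
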